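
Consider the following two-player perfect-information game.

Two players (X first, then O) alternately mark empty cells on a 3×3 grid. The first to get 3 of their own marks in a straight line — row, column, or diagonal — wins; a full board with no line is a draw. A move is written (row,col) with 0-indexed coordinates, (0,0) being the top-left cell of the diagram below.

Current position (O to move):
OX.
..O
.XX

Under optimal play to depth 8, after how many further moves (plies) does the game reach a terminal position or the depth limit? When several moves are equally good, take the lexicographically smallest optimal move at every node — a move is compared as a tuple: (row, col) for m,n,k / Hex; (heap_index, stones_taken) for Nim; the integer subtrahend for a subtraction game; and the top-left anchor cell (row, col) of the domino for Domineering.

PV length from [OX./..O/.XX]: 4 plies

ply 1, O at OX./..O/.XX | (0,2)=-1→OXO/..O/.XX*; (1,0)=-1→OX./O.O/.XX; (1,1)=-1→OX./.OO/.XX; (2,0)=-1→OX./..O/OXX
ply 2, X at OXO/..O/.XX | (1,0)=+1→OXO/X.O/.XX*; (1,1)=+1→OXO/.XO/.XX; (2,0)=+1→OXO/..O/XXX
ply 3, O at OXO/X.O/.XX | (1,1)=-1→OXO/XOO/.XX*; (2,0)=-1→OXO/X.O/OXX
ply 4, X at OXO/XOO/.XX | (2,0)=+1→OXO/XOO/XXX*
ply 5: OXO/XOO/XXX is terminal -1 (O); from OX./..O/.XX depth 8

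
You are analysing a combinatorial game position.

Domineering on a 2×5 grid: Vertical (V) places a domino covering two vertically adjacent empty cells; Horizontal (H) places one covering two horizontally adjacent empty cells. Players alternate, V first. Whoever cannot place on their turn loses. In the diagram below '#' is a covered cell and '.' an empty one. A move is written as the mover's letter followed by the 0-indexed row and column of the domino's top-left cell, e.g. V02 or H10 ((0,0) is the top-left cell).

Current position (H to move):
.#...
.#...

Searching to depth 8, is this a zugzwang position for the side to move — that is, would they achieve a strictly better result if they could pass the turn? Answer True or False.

zugzwang(.#.../.#..., H) = False

ply 1, H at .#.../.#... | H02=-1→.###./.#...*; H03=-1→.#.##/.#...; H12=-1→.#.../.###.; H13=-1→.#.../.#.##
ply 2, V at .###./.#... | V00=-1→####./##...; V04=+1→.####/.#..#*
ply 3, H at .####/.#..# | H12=-1→.####/.####*
ply 4, V at .####/.#### | V00=+1→#####/#####*
ply 5: #####/##### is terminal -1 (H); from .#.../.#... depth 8
suppose H passes — search the same position with V to move:
pass> ply 1, V at .#.../.#... | V00=-1→##.../##...; V02=-1→.##../.##..; V03=+1→.#.#./.#.#.*; V04=-1→.#..#/.#..#
pass> ply 2: .#.#./.#.#. is terminal -1 (H); from .#.../.#... depth 8
for H: play -1, pass -1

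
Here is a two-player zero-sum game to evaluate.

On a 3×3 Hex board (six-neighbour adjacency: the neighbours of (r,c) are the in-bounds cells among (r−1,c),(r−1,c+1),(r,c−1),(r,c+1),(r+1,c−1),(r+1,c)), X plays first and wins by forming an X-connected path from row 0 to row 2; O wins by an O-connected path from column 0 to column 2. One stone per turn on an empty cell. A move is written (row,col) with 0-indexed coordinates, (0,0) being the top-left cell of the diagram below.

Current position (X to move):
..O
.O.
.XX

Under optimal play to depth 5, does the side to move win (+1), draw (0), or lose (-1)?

value(..O/.O./.XX, X) = -1

ply 1, X at ..O/.O./.XX | (0,0)=-1→X.O/.O./.XX*; (0,1)=-1→.XO/.O./.XX; (1,0)=-1→..O/XO./.XX; (1,2)=-1→..O/.OX/.XX; (2,0)=-1→..O/.O./XXX
ply 2, O at X.O/.O./.XX | (0,1)=+1→XOO/.O./.XX*; (1,0)=+1→X.O/OO./.XX; (1,2)=+1→X.O/.OO/.XX; (2,0)=+1→X.O/.O./OXX
ply 3, X at XOO/.O./.XX | (1,0)=-1→XOO/XO./.XX*; (1,2)=-1→XOO/.OX/.XX; (2,0)=-1→XOO/.O./XXX
ply 4, O at XOO/XO./.XX | (1,2)=-1→XOO/XOO/.XX; (2,0)=+1→XOO/XO./OXX*
ply 5: XOO/XO./OXX is terminal -1 (X); from ..O/.O./.XX depth 5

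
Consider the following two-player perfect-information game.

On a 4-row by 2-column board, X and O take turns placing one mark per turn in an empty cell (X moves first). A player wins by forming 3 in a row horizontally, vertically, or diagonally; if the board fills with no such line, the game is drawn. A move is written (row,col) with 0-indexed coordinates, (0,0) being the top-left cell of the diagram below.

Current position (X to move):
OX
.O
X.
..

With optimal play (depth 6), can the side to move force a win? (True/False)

[OX/.O/X./..] X move#1: (1,0):+0/OX/XO/X./..*, (2,1):+0/OX/.O/XX/.., (3,0):+0/OX/.O/X./X., (3,1):+0/OX/.O/X./.X
[OX/XO/X./..] O move#2: (2,1):-1/OX/XO/XO/.., (3,0):+0/OX/XO/X./O.*, (3,1):-1/OX/XO/X./.O
[OX/XO/X./O.] X move#3: (2,1):+0/OX/XO/XX/O.*, (3,1):+0/OX/XO/X./OX
[OX/XO/XX/O.] O move#4: (3,1):+0/OX/XO/XX/OO*
[OX/XO/XX/OO] end (terminal +0, X#5); searched OX/.O/X./.. to 6

X winning at [OX/.O/X./..]: False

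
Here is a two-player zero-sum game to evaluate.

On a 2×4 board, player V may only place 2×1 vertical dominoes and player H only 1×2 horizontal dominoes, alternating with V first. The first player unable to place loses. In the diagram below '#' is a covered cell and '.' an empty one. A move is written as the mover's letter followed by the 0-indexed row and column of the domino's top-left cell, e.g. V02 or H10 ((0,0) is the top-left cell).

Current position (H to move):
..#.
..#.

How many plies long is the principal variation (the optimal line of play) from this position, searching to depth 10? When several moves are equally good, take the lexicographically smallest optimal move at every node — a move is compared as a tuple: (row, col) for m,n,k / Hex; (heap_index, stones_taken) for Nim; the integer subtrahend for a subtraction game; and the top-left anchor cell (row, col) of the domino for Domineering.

[..#./..#.] H move#1: H00:+1/###./..#.*, H10:+1/..#./###.
[###./..#.] V move#2: V03:-1/####/..##*
[####/..##] H move#3: H10:+1/####/####*
[####/####] end (terminal -1, V#4); searched ..#./..#. to 10

PV length from [..#./..#.]: 3 plies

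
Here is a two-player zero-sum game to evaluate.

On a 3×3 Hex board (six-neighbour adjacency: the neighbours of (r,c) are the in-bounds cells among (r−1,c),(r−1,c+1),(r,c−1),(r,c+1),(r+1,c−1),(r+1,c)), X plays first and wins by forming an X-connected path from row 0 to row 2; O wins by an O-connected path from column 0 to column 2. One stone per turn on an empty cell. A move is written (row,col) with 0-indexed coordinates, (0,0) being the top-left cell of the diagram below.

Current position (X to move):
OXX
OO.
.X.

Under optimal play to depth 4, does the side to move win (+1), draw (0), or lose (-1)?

p1 X@[OXX/OO./.X.]: (1,2)[OXX/OOX/.X.]+1* (2,0)[OXX/OO./XX.]-1 (2,2)[OXX/OO./.XX]-1
p2 O@[OXX/OOX/.X.] terminal -1; root [OXX/OO./.X.] d4

value(OXX/OO./.X., X) = +1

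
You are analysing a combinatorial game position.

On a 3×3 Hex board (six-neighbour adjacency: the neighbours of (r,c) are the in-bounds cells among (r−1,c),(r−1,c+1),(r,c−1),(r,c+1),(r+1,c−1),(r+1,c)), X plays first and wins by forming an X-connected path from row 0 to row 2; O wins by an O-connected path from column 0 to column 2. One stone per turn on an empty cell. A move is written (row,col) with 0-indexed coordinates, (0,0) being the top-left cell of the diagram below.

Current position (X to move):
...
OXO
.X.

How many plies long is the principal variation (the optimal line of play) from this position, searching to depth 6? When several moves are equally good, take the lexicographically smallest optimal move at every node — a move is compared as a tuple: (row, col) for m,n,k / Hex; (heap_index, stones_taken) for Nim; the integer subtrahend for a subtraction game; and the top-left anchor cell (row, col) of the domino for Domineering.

p1 X@[.../OXO/.X.]: (0,0)[X../OXO/.X.]+1* (0,1)[.X./OXO/.X.]+1 (0,2)[..X/OXO/.X.]+1 (2,0)[.../OXO/XX.]+1 (2,2)[.../OXO/.XX]+1
p2 O@[X../OXO/.X.]: (0,1)[XO./OXO/.X.]-1* (0,2)[X.O/OXO/.X.]-1 (2,0)[X../OXO/OX.]-1 (2,2)[X../OXO/.XO]-1
p3 X@[XO./OXO/.X.]: (0,2)[XOX/OXO/.X.]+1* (2,0)[XO./OXO/XX.]-1 (2,2)[XO./OXO/.XX]-1
p4 O@[XOX/OXO/.X.] terminal -1; root [.../OXO/.X.] d6

PV length from [.../OXO/.X.]: 3 plies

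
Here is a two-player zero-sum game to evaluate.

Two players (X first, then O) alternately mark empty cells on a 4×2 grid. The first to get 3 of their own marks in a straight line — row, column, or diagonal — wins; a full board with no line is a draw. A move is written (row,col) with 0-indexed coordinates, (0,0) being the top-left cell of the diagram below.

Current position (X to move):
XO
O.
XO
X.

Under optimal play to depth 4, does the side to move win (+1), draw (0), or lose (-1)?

value(XO/O./XO/X., X) = 0

ply 1, X at XO/O./XO/X. | (1,1)=+0→XO/OX/XO/X.*; (3,1)=-1→XO/O./XO/XX
ply 2, O at XO/OX/XO/X. | (3,1)=+0→XO/OX/XO/XO*
ply 3: XO/OX/XO/XO is terminal +0 (X); from XO/O./XO/X. depth 4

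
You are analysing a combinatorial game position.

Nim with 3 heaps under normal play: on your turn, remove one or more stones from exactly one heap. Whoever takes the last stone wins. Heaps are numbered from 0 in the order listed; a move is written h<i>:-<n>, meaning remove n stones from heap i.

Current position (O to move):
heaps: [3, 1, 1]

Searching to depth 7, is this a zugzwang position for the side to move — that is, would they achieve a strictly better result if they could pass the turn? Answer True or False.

ply 1, O at (3,1,1) | h0:-1=-1→(2,1,1); h0:-2=-1→(1,1,1); h0:-3=+1→(0,1,1)*; h1:-1=-1→(3,0,1); h2:-1=-1→(3,1,0)
ply 2, X at (0,1,1) | h1:-1=-1→(0,0,1)*; h2:-1=-1→(0,1,0)
ply 3, O at (0,0,1) | h2:-1=+1→(0,0,0)*
ply 4: (0,0,0) is terminal -1 (X); from (3,1,1) depth 7
pass branch (X moves first from the same position):
  | ply 1, X at (3,1,1) | h0:-1=-1→(2,1,1); h0:-2=-1→(1,1,1); h0:-3=+1→(0,1,1)*; h1:-1=-1→(3,0,1); h2:-1=-1→(3,1,0)
  | ply 2, O at (0,1,1) | h1:-1=-1→(0,0,1)*; h2:-1=-1→(0,1,0)
  | ply 3, X at (0,0,1) | h2:-1=+1→(0,0,0)*
  | ply 4: (0,0,0) is terminal -1 (O); from (3,1,1) depth 7
O moving scores +1; O passing scores -1

zugzwang((3,1,1), O) = False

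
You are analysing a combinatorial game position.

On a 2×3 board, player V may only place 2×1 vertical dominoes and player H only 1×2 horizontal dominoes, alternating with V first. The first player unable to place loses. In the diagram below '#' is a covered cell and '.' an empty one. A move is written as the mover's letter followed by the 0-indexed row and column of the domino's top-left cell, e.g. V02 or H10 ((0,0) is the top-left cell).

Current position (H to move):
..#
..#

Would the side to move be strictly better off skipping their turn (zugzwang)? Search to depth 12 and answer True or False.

zugzwang(..#/..#, H) = False

p1 H@[..#/..#]: H00[###/..#]+1* H10[..#/###]+1
p2 V@[###/..#] terminal -1; root [..#/..#] d12
suppose H passes — search the same position with V to move:
pass> p1 V@[..#/..#]: V00[#.#/#.#]+1* V01[.##/.##]+1
pass> p2 H@[#.#/#.#] terminal -1; root [..#/..#] d12
for H: play +1, pass -1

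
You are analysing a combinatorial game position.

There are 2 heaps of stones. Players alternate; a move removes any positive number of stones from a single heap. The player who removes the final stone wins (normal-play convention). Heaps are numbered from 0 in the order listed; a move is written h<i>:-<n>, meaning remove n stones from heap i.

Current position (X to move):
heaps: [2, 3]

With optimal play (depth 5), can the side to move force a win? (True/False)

X winning at [(2,3)]: True

ply 1, X at (2,3) | h0:-1=-1→(1,3); h0:-2=-1→(0,3); h1:-1=+1→(2,2)*; h1:-2=-1→(2,1); h1:-3=-1→(2,0)
ply 2, O at (2,2) | h0:-1=-1→(1,2)*; h0:-2=-1→(0,2); h1:-1=-1→(2,1); h1:-2=-1→(2,0)
ply 3, X at (1,2) | h0:-1=-1→(0,2); h1:-1=+1→(1,1)*; h1:-2=-1→(1,0)
ply 4, O at (1,1) | h0:-1=-1→(0,1)*; h1:-1=-1→(1,0)
ply 5, X at (0,1) | h1:-1=+1→(0,0)*
ply 6: (0,0) is terminal -1 (O); from (2,3) depth 5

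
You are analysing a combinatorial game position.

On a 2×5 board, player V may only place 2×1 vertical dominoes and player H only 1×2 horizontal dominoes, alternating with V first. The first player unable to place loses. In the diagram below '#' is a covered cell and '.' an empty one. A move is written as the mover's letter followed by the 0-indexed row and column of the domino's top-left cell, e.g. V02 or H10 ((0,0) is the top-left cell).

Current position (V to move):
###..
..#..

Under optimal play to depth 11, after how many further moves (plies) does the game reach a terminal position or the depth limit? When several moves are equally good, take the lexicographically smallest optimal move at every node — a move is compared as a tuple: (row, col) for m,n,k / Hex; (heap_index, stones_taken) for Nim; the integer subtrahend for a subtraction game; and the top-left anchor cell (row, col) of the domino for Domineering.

p1 V@[###../..#..]: V03[####./..##.]+1* V04[###.#/..#.#]+1
p2 H@[####./..##.]: H10[####./####.]-1*
p3 V@[####./####.]: V04[#####/#####]+1*
p4 H@[#####/#####] terminal -1; root [###../..#..] d11

PV length from [###../..#..]: 3 plies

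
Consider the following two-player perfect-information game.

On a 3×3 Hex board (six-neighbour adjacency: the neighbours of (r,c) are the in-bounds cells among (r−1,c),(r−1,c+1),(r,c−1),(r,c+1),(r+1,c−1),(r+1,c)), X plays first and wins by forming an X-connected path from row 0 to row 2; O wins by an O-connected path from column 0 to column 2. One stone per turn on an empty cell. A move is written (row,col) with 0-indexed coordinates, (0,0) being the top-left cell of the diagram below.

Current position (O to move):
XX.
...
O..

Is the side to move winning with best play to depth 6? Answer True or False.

[XX./.../O..] O move#1: (0,2):+1/XXO/.../O..*, (1,0):-1/XX./O../O.., (1,1):+1/XX./.O./O.., (1,2):+1/XX./..O/O.., (2,1):+1/XX./.../OO., (2,2):+1/XX./.../O.O
[XXO/.../O..] X move#2: (1,0):-1/XXO/X../O..*, (1,1):-1/XXO/.X./O.., (1,2):-1/XXO/..X/O.., (2,1):-1/XXO/.../OX., (2,2):-1/XXO/.../O.X
[XXO/X../O..] O move#3: (1,1):+1/XXO/XO./O..*, (1,2):+1/XXO/X.O/O.., (2,1):+1/XXO/X../OO., (2,2):+1/XXO/X../O.O
[XXO/XO./O..] end (terminal -1, X#4); searched XX./.../O.. to 6

O winning at [XX./.../O..]: True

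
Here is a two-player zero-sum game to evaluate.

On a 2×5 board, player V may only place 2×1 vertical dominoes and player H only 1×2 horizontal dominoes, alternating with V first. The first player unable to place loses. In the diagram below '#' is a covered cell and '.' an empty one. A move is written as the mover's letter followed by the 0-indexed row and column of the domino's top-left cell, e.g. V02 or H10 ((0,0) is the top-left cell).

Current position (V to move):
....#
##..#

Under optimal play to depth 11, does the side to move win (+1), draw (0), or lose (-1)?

value(....#/##..#, V) = +1

[....#/##..#] V move#1: V02:+1/..#.#/###.#*, V03:-1/...##/##.##
[..#.#/###.#] H move#2: H00:-1/###.#/###.#*
[###.#/###.#] V move#3: V03:+1/#####/#####*
[#####/#####] end (terminal -1, H#4); searched ....#/##..# to 11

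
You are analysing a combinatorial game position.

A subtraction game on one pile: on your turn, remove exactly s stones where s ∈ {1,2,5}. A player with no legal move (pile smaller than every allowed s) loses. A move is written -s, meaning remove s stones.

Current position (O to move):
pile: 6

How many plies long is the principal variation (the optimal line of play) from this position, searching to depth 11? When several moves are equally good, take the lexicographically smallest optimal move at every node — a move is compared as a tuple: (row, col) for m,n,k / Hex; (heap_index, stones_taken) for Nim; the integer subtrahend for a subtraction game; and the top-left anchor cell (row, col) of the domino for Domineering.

PV length from [6]: 4 plies

p1 O@[6]: -1[5]-1* -2[4]-1 -5[1]-1
p2 X@[5]: -1[4]-1 -2[3]+1* -5[0]+1
p3 O@[3]: -1[2]-1* -2[1]-1
p4 X@[2]: -1[1]-1 -2[0]+1*
p5 O@[0] terminal -1; root [6] d11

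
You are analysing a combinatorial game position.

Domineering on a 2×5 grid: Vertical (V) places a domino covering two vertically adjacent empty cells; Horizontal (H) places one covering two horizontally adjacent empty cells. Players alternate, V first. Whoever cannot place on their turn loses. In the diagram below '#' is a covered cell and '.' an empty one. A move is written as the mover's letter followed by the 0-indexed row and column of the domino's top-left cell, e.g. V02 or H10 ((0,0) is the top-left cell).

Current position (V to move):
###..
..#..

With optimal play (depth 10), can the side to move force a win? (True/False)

V winning at [###../..#..]: True

ply 1, V at ###../..#.. | V03=+1→####./..##.*; V04=+1→###.#/..#.#
ply 2, H at ####./..##. | H10=-1→####./####.*
ply 3, V at ####./####. | V04=+1→#####/#####*
ply 4: #####/##### is terminal -1 (H); from ###../..#.. depth 10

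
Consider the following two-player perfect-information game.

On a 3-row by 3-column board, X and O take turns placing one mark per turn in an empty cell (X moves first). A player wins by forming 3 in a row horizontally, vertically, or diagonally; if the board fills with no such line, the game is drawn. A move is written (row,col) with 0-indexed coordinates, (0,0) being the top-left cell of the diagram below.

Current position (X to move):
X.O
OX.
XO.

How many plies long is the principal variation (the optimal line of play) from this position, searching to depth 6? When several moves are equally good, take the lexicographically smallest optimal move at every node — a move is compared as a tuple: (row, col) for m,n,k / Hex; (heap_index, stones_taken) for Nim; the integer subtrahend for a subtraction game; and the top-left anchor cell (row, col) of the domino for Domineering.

PV length from [X.O/OX./XO.]: 1 ply

[X.O/OX./XO.] X move#1: (0,1):+0/XXO/OX./XO., (1,2):+0/X.O/OXX/XO., (2,2):+1/X.O/OX./XOX*
[X.O/OX./XOX] end (terminal -1, O#2); searched X.O/OX./XO. to 6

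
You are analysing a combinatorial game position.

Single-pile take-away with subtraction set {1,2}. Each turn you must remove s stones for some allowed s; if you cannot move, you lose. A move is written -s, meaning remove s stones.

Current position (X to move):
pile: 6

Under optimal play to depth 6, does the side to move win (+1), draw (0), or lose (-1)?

p1 X@[6]: -1[5]-1* -2[4]-1
p2 O@[5]: -1[4]-1 -2[3]+1*
p3 X@[3]: -1[2]-1* -2[1]-1
p4 O@[2]: -1[1]-1 -2[0]+1*
p5 X@[0] terminal -1; root [6] d6

value(6, X) = -1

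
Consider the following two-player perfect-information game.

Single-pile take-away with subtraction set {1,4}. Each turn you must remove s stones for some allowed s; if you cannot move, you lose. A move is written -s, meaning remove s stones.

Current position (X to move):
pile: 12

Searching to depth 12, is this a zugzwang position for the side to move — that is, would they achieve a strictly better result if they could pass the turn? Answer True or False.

ply 1, X at 12 | -1=-1→11*; -4=-1→8
ply 2, O at 11 | -1=+1→10*; -4=+1→7
ply 3, X at 10 | -1=-1→9*; -4=-1→6
ply 4, O at 9 | -1=-1→8; -4=+1→5*
ply 5, X at 5 | -1=-1→4*; -4=-1→1
ply 6, O at 4 | -1=-1→3; -4=+1→0*
ply 7: 0 is terminal -1 (X); from 12 depth 12
pass branch (O moves first from the same position):
  | ply 1, O at 12 | -1=-1→11*; -4=-1→8
  | ply 2, X at 11 | -1=+1→10*; -4=+1→7
  | ply 3, O at 10 | -1=-1→9*; -4=-1→6
  | ply 4, X at 9 | -1=-1→8; -4=+1→5*
  | ply 5, O at 5 | -1=-1→4*; -4=-1→1
  | ply 6, X at 4 | -1=-1→3; -4=+1→0*
  | ply 7: 0 is terminal -1 (O); from 12 depth 12
X moving scores -1; X passing scores +1

zugzwang(12, X) = True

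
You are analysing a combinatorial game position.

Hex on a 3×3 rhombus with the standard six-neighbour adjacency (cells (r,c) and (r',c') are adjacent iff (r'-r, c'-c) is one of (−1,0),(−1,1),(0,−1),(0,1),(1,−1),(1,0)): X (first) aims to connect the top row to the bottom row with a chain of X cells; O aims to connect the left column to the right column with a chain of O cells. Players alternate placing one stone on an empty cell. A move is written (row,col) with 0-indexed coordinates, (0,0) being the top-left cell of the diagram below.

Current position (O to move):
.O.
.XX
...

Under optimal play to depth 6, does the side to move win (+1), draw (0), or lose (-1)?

[.O./.XX/...] O move#1: (0,0):-1/OO./.XX/..., (0,2):+1/.OO/.XX/...*, (1,0):-1/.O./OXX/..., (2,0):-1/.O./.XX/O.., (2,1):-1/.O./.XX/.O., (2,2):-1/.O./.XX/..O
[.OO/.XX/...] X move#2: (0,0):-1/XOO/.XX/...*, (1,0):-1/.OO/XXX/..., (2,0):-1/.OO/.XX/X.., (2,1):-1/.OO/.XX/.X., (2,2):-1/.OO/.XX/..X
[XOO/.XX/...] O move#3: (1,0):+1/XOO/OXX/...*, (2,0):-1/XOO/.XX/O.., (2,1):-1/XOO/.XX/.O., (2,2):-1/XOO/.XX/..O
[XOO/OXX/...] end (terminal -1, X#4); searched .O./.XX/... to 6

value(.O./.XX/..., O) = +1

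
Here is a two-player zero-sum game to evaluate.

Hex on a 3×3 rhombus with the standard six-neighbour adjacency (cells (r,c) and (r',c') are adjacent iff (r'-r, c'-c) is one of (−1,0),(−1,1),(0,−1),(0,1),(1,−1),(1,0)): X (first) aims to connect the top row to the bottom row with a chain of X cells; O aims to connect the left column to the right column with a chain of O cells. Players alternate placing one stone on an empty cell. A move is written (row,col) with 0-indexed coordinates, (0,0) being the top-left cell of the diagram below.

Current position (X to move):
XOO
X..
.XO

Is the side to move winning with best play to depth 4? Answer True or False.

[XOO/X../.XO] X move#1: (1,1):+1/XOO/XX./.XO*, (1,2):+1/XOO/X.X/.XO, (2,0):+1/XOO/X../XXO
[XOO/XX./.XO] end (terminal -1, O#2); searched XOO/X../.XO to 4

X winning at [XOO/X../.XO]: True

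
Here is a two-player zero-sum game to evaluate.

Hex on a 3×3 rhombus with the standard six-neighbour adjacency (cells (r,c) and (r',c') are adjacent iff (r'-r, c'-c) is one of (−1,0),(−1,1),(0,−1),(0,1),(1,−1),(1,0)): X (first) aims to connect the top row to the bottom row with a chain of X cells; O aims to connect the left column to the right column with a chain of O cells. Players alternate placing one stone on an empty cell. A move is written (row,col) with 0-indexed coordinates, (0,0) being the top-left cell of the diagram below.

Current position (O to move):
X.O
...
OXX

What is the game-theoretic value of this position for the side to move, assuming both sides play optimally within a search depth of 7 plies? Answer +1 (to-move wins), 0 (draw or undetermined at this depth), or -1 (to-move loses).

value(X.O/.../OXX, O) = +1

[X.O/.../OXX] O move#1: (0,1):+1/XOO/.../OXX*, (1,0):+1/X.O/O../OXX, (1,1):+1/X.O/.O./OXX, (1,2):-1/X.O/..O/OXX
[XOO/.../OXX] X move#2: (1,0):-1/XOO/X../OXX*, (1,1):-1/XOO/.X./OXX, (1,2):-1/XOO/..X/OXX
[XOO/X../OXX] O move#3: (1,1):+1/XOO/XO./OXX*, (1,2):-1/XOO/X.O/OXX
[XOO/XO./OXX] end (terminal -1, X#4); searched X.O/.../OXX to 7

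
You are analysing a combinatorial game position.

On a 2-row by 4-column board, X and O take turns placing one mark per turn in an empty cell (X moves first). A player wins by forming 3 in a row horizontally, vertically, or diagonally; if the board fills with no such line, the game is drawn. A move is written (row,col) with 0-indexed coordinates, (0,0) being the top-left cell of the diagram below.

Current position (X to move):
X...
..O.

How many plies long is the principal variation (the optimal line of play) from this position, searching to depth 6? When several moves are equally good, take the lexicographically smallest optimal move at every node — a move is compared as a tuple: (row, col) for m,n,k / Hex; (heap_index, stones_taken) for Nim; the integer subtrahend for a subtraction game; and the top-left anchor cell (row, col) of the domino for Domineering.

ply 1, X at X.../..O. | (0,1)=+0→XX../..O.*; (0,2)=+0→X.X./..O.; (0,3)=-1→X..X/..O.; (1,0)=+0→X.../X.O.; (1,1)=+0→X.../.XO.; (1,3)=+0→X.../..OX
ply 2, O at XX../..O. | (0,2)=+0→XXO./..O.*; (0,3)=-1→XX.O/..O.; (1,0)=-1→XX../O.O.; (1,1)=-1→XX../.OO.; (1,3)=-1→XX../..OO
ply 3, X at XXO./..O. | (0,3)=-1→XXOX/..O.; (1,0)=+0→XXO./X.O.*; (1,1)=+0→XXO./.XO.; (1,3)=+0→XXO./..OX
ply 4, O at XXO./X.O. | (0,3)=+0→XXOO/X.O.*; (1,1)=+0→XXO./XOO.; (1,3)=+0→XXO./X.OO
ply 5, X at XXOO/X.O. | (1,1)=+0→XXOO/XXO.*; (1,3)=+0→XXOO/X.OX
ply 6, O at XXOO/XXO. | (1,3)=+0→XXOO/XXOO*
ply 7: XXOO/XXOO is terminal +0 (X); from X.../..O. depth 6

PV length from [X.../..O.]: 6 plies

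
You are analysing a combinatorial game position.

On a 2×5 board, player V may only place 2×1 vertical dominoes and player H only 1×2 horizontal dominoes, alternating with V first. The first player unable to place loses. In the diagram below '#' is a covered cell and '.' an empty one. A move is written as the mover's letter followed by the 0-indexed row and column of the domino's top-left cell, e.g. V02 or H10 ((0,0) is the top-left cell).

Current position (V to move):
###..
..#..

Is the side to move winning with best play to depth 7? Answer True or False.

ply 1, V at ###../..#.. | V03=+1→####./..##.*; V04=+1→###.#/..#.#
ply 2, H at ####./..##. | H10=-1→####./####.*
ply 3, V at ####./####. | V04=+1→#####/#####*
ply 4: #####/##### is terminal -1 (H); from ###../..#.. depth 7

V winning at [###../..#..]: True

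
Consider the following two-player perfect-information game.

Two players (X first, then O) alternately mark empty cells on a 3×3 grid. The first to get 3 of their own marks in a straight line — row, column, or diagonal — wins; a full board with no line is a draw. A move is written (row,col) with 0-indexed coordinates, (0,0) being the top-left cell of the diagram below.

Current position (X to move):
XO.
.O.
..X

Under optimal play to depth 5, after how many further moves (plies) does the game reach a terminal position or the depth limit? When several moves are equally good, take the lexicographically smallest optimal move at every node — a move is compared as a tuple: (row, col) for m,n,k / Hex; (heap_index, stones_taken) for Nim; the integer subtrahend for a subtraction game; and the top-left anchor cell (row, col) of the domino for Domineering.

[XO./.O./..X] X move#1: (0,2):-1/XOX/.O./..X, (1,0):-1/XO./XO./..X, (1,2):-1/XO./.OX/..X, (2,0):-1/XO./.O./X.X, (2,1):+0/XO./.O./.XX*
[XO./.O./.XX] O move#2: (0,2):-1/XOO/.O./.XX, (1,0):-1/XO./OO./.XX, (1,2):-1/XO./.OO/.XX, (2,0):+0/XO./.O./OXX*
[XO./.O./OXX] X move#3: (0,2):+0/XOX/.O./OXX*, (1,0):-1/XO./XO./OXX, (1,2):-1/XO./.OX/OXX
[XOX/.O./OXX] O move#4: (1,0):-1/XOX/OO./OXX, (1,2):+0/XOX/.OO/OXX*
[XOX/.OO/OXX] X move#5: (1,0):+0/XOX/XOO/OXX*
[XOX/XOO/OXX] end (terminal +0, O#6); searched XO./.O./..X to 5

PV length from [XO./.O./..X]: 5 plies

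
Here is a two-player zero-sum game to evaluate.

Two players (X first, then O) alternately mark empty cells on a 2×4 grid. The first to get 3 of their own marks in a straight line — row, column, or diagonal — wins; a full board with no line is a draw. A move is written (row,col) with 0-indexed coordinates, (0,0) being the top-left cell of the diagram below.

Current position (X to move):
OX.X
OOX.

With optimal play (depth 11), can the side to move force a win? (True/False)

ply 1, X at OX.X/OOX. | (0,2)=+1→OXXX/OOX.*; (1,3)=+0→OX.X/OOXX
ply 2: OXXX/OOX. is terminal -1 (O); from OX.X/OOX. depth 11

X winning at [OX.X/OOX.]: True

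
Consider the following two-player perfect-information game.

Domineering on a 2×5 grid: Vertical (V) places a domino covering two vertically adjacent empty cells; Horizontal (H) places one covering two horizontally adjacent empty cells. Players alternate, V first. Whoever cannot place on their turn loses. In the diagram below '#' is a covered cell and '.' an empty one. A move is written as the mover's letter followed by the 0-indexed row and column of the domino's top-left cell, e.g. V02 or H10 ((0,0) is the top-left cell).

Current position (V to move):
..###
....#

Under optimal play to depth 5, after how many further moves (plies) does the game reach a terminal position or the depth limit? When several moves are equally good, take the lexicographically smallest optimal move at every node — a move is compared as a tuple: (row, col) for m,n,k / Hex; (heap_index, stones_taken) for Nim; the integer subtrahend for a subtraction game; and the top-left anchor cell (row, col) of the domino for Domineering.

ply 1, V at ..###/....# | V00=-1→#.###/#...#; V01=+1→.####/.#..#*
ply 2, H at .####/.#..# | H12=-1→.####/.####*
ply 3, V at .####/.#### | V00=+1→#####/#####*
ply 4: #####/##### is terminal -1 (H); from ..###/....# depth 5

PV length from [..###/....#]: 3 plies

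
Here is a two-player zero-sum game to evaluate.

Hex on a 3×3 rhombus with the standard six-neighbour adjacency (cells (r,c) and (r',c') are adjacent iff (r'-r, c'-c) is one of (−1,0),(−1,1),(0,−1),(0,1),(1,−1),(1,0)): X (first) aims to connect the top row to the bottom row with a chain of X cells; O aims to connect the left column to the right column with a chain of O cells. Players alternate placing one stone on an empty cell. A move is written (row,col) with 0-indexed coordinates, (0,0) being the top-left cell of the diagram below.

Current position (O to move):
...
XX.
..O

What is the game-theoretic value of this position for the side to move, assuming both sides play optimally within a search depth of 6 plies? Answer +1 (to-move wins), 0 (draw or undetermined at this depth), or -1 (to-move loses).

ply 1, O at .../XX./..O | (0,0)=-1→O../XX./..O*; (0,1)=-1→.O./XX./..O; (0,2)=-1→..O/XX./..O; (1,2)=-1→.../XXO/..O; (2,0)=-1→.../XX./O.O; (2,1)=-1→.../XX./.OO
ply 2, X at O../XX./..O | (0,1)=+1→OX./XX./..O*; (0,2)=+1→O.X/XX./..O; (1,2)=+1→O../XXX/..O; (2,0)=+1→O../XX./X.O; (2,1)=+1→O../XX./.XO
ply 3, O at OX./XX./..O | (0,2)=-1→OXO/XX./..O*; (1,2)=-1→OX./XXO/..O; (2,0)=-1→OX./XX./O.O; (2,1)=-1→OX./XX./.OO
ply 4, X at OXO/XX./..O | (1,2)=+1→OXO/XXX/..O*; (2,0)=+1→OXO/XX./X.O; (2,1)=+1→OXO/XX./.XO
ply 5, O at OXO/XXX/..O | (2,0)=-1→OXO/XXX/O.O*; (2,1)=-1→OXO/XXX/.OO
ply 6, X at OXO/XXX/O.O | (2,1)=+1→OXO/XXX/OXO*
ply 7: OXO/XXX/OXO is terminal -1 (O); from .../XX./..O depth 6

value(.../XX./..O, O) = -1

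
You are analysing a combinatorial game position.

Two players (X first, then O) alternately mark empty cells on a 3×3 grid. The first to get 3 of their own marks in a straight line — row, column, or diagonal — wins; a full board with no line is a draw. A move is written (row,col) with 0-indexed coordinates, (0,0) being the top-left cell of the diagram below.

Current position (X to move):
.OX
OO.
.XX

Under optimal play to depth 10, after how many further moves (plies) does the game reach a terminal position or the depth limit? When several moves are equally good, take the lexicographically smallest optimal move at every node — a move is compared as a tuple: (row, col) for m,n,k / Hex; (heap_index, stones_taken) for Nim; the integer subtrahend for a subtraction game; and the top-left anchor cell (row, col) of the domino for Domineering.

PV length from [.OX/OO./.XX]: 1 ply

[.OX/OO./.XX] X move#1: (0,0):-1/XOX/OO./.XX, (1,2):+1/.OX/OOX/.XX*, (2,0):+1/.OX/OO./XXX
[.OX/OOX/.XX] end (terminal -1, O#2); searched .OX/OO./.XX to 10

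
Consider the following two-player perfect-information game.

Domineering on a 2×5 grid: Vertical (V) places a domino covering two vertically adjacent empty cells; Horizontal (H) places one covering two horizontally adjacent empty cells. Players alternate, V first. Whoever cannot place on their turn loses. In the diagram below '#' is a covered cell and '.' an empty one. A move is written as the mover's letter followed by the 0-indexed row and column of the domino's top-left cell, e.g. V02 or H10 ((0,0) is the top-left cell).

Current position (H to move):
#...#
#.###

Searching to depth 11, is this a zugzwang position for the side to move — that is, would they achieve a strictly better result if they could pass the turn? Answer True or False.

[#...#/#.###] H move#1: H01:+1/###.#/#.###*, H02:-1/#.###/#.###
[###.#/#.###] end (terminal -1, V#2); searched #...#/#.### to 11
pass branch (V moves first from the same position):
  | [#...#/#.###] V move#1: V01:-1/##..#/#####*
  | [##..#/#####] H move#2: H02:+1/#####/#####*
  | [#####/#####] end (terminal -1, V#3); searched #...#/#.### to 11
H moving scores +1; H passing scores +1

zugzwang(#...#/#.###, H) = False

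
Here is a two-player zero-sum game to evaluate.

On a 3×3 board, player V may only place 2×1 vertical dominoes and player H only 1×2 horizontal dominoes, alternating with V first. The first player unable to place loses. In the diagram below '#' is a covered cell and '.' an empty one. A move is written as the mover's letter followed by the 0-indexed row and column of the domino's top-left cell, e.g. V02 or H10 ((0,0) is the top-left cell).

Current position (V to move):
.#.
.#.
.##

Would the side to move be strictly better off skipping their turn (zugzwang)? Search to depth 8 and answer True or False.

zugzwang(.#./.#./.##, V) = False

[.#./.#./.##] V move#1: V00:+1/##./##./.##*, V02:+1/.##/.##/.##, V10:+1/.#./##./###
[##./##./.##] end (terminal -1, H#2); searched .#./.#./.## to 8
suppose V passes — search the same position with H to move:
pass> [.#./.#./.##] end (terminal -1, H#1); searched .#./.#./.## to 8
for V: play +1, pass +1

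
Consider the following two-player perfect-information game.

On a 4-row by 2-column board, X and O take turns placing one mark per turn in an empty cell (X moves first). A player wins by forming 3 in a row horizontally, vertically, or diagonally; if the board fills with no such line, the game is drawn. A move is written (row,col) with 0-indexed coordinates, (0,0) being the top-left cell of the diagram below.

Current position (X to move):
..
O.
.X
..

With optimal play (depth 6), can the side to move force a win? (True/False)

X winning at [../O./.X/..]: True

ply 1, X at ../O./.X/.. | (0,0)=+0→X./O./.X/..; (0,1)=+0→.X/O./.X/..; (1,1)=+1→../OX/.X/..*; (2,0)=+0→../O./XX/..; (3,0)=+0→../O./.X/X.; (3,1)=+0→../O./.X/.X
ply 2, O at ../OX/.X/.. | (0,0)=-1→O./OX/.X/..*; (0,1)=-1→.O/OX/.X/..; (2,0)=-1→../OX/OX/..; (3,0)=-1→../OX/.X/O.; (3,1)=-1→../OX/.X/.O
ply 3, X at O./OX/.X/.. | (0,1)=+1→OX/OX/.X/..*; (2,0)=+1→O./OX/XX/..; (3,0)=-1→O./OX/.X/X.; (3,1)=+1→O./OX/.X/.X
ply 4: OX/OX/.X/.. is terminal -1 (O); from ../O./.X/.. depth 6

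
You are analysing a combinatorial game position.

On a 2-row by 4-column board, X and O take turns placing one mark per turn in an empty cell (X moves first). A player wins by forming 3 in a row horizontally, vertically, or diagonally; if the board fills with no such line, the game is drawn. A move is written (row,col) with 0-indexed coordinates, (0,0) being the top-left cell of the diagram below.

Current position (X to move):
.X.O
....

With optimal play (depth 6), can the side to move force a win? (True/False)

ply 1, X at .X.O/.... | (0,0)=+0→XX.O/....*; (0,2)=+0→.XXO/....; (1,0)=+0→.X.O/X...; (1,1)=+0→.X.O/.X..; (1,2)=+0→.X.O/..X.; (1,3)=+0→.X.O/...X
ply 2, O at XX.O/.... | (0,2)=+0→XXOO/....*; (1,0)=-1→XX.O/O...; (1,1)=-1→XX.O/.O..; (1,2)=-1→XX.O/..O.; (1,3)=-1→XX.O/...O
ply 3, X at XXOO/.... | (1,0)=+0→XXOO/X...*; (1,1)=+0→XXOO/.X..; (1,2)=+0→XXOO/..X.; (1,3)=+0→XXOO/...X
ply 4, O at XXOO/X... | (1,1)=+0→XXOO/XO..*; (1,2)=+0→XXOO/X.O.; (1,3)=+0→XXOO/X..O
ply 5, X at XXOO/XO.. | (1,2)=+0→XXOO/XOX.*; (1,3)=+0→XXOO/XO.X
ply 6, O at XXOO/XOX. | (1,3)=+0→XXOO/XOXO*
ply 7: XXOO/XOXO is terminal +0 (X); from .X.O/.... depth 6

X winning at [.X.O/....]: False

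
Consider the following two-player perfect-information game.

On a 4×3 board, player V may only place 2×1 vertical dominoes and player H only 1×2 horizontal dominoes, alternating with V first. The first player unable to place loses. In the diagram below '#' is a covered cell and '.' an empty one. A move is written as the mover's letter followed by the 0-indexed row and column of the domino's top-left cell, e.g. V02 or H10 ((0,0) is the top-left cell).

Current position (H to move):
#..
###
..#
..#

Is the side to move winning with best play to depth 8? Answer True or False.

H winning at [#../###/..#/..#]: True

ply 1, H at #../###/..#/..# | H01=-1→###/###/..#/..#; H20=+1→#../###/###/..#*; H30=+1→#../###/..#/###
ply 2: #../###/###/..# is terminal -1 (V); from #../###/..#/..# depth 8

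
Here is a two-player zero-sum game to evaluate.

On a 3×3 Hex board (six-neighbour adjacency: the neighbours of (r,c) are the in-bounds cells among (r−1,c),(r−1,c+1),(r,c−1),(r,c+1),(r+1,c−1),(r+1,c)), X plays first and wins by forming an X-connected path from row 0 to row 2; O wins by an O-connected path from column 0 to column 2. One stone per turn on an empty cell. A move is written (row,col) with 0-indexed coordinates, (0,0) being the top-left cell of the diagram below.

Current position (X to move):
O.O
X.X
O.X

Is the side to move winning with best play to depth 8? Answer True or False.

[O.O/X.X/O.X] X move#1: (0,1):-1/OXO/X.X/O.X*, (1,1):-1/O.O/XXX/O.X, (2,1):-1/O.O/X.X/OXX
[OXO/X.X/O.X] O move#2: (1,1):+1/OXO/XOX/O.X*, (2,1):-1/OXO/X.X/OOX
[OXO/XOX/O.X] end (terminal -1, X#3); searched O.O/X.X/O.X to 8

X winning at [O.O/X.X/O.X]: False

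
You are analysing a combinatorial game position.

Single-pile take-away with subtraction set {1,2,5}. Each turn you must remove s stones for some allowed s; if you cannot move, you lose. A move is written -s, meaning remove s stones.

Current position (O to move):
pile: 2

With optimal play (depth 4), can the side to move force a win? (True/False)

O winning at [2]: True

[2] O move#1: -1:-1/1, -2:+1/0*
[0] end (terminal -1, X#2); searched 2 to 4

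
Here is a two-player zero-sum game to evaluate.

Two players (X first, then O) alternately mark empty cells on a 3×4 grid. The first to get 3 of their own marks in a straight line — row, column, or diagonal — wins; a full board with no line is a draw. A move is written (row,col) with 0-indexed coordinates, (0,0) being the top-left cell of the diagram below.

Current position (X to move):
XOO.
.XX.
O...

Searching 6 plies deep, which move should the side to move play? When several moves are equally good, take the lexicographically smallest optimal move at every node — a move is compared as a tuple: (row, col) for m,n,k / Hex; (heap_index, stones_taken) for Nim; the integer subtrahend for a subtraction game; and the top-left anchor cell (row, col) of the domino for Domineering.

p1 X@[XOO./.XX./O...]: (0,3)[XOOX/.XX./O...]+1* (1,0)[XOO./XXX./O...]+1 (1,3)[XOO./.XXX/O...]+1 (2,1)[XOO./.XX./OX..]-1 (2,2)[XOO./.XX./O.X.]+1 (2,3)[XOO./.XX./O..X]-1
p2 O@[XOOX/.XX./O...]: (1,0)[XOOX/OXX./O...]-1* (1,3)[XOOX/.XXO/O...]-1 (2,1)[XOOX/.XX./OO..]-1 (2,2)[XOOX/.XX./O.O.]-1 (2,3)[XOOX/.XX./O..O]-1
p3 X@[XOOX/OXX./O...]: (1,3)[XOOX/OXXX/O...]+1* (2,1)[XOOX/OXX./OX..]+1 (2,2)[XOOX/OXX./O.X.]+1 (2,3)[XOOX/OXX./O..X]+1
p4 O@[XOOX/OXXX/O...] terminal -1; root [XOO./.XX./O...] d6

X's best at [XOO./.XX./O...]: (0,3)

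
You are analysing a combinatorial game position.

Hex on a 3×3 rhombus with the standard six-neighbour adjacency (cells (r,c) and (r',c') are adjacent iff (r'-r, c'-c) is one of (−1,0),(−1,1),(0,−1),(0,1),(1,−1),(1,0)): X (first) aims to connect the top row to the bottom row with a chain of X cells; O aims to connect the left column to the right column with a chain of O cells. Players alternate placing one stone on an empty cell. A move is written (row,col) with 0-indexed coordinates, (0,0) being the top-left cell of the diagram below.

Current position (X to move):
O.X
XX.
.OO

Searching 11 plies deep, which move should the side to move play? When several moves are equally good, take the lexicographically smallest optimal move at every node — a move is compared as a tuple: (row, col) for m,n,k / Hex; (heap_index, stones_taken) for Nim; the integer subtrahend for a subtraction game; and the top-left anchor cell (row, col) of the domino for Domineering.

X's best at [O.X/XX./.OO]: (2,0)

p1 X@[O.X/XX./.OO]: (0,1)[OXX/XX./.OO]-1 (1,2)[O.X/XXX/.OO]-1 (2,0)[O.X/XX./XOO]+1*
p2 O@[O.X/XX./XOO] terminal -1; root [O.X/XX./.OO] d11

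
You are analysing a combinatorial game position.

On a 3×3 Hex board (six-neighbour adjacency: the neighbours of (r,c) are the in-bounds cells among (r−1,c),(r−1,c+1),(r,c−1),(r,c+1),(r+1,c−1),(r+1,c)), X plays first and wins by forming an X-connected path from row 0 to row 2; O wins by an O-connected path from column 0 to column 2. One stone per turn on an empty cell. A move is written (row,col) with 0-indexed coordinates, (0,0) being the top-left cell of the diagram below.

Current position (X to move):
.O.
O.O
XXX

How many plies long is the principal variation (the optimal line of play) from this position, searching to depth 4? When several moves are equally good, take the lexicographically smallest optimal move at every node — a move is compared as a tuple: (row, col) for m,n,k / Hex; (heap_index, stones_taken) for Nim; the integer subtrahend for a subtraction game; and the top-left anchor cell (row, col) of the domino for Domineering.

ply 1, X at .O./O.O/XXX | (0,0)=-1→XO./O.O/XXX*; (0,2)=-1→.OX/O.O/XXX; (1,1)=-1→.O./OXO/XXX
ply 2, O at XO./O.O/XXX | (0,2)=+1→XOO/O.O/XXX*; (1,1)=+1→XO./OOO/XXX
ply 3: XOO/O.O/XXX is terminal -1 (X); from .O./O.O/XXX depth 4

PV length from [.O./O.O/XXX]: 2 plies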